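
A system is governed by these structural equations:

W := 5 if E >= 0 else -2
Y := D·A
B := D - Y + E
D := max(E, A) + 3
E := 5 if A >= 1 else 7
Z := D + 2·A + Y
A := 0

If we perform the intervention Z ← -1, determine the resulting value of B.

The intervention breaks the incoming arrows to Z: Z := D + 2·A + Y no longer applies, and Z = -1.
Since B is not a descendant of the intervened variable, it is unaffected.
E = 5 if A >= 1 else 7  [with A=0]  = 7
D = max(E, A) + 3  [with E=7, A=0]  = 10
Y = D·A  [with D=10, A=0]  = 0
B = D - Y + E  [with D=10, Y=0, E=7]  = 17

17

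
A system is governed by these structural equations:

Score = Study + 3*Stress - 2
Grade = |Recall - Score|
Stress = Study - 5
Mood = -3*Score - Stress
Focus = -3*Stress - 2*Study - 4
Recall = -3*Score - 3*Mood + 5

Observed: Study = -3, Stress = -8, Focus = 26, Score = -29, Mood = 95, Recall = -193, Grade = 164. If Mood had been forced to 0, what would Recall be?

The intervention breaks the incoming arrows to Mood: Mood = -3*Score - Stress no longer applies, and Mood = 0.
Stress = Study - 5  [with Study=-3]  = -8
Score = Study + 3*Stress - 2  [with Study=-3, Stress=-8]  = -29
Recall = -3*Score - 3*Mood + 5  [with Score=-29, Mood=0]  = 92

92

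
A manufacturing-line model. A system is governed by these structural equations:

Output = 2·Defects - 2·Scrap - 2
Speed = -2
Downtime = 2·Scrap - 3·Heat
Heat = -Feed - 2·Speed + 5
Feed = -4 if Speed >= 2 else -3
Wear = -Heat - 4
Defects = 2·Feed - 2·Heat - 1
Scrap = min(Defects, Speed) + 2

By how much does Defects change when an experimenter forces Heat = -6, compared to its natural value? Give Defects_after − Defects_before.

do(Heat=-6) replaces the equation Heat = -Feed - 2·Speed + 5 with the constant Heat = -6.
Feed = -4 if Speed >= 2 else -3  [with Speed=-2]  = -3
Defects = 2·Feed - 2·Heat - 1  [with Feed=-3, Heat=-6]  = 5
Without intervention: Feed = -4 if Speed >= 2 else -3  [with Speed=-2]  = -3; Heat = -Feed - 2·Speed + 5  [with Feed=-3, Speed=-2]  = 12; Defects = 2·Feed - 2·Heat - 1  [with Feed=-3, Heat=12]  = -31.
Change = 5 − (-31) = 36.

36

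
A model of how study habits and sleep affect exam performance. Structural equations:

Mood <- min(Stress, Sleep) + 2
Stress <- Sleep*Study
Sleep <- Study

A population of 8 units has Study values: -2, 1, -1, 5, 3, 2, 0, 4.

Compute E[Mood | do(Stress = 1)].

2.25

The intervention sets Stress=1 in all 8 units regardless of Study. Recomputing Mood per unit gives 0, 3, 1, 3, 3, 3, 2, 3; average 2.25.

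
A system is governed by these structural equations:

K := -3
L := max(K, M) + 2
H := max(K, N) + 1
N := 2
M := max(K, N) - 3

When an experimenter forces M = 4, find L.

6

do(M=4) replaces the equation M := max(K, N) - 3 with the constant M = 4.
L = max(K, M) + 2  [with K=-3, M=4]  = 6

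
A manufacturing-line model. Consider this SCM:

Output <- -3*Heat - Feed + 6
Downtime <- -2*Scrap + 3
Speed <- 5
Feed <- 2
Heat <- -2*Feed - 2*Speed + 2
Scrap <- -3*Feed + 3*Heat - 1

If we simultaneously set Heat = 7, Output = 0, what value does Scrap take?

The joint intervention fixes Heat = 7, Output = 0, removing each variable's own equation.
Scrap = -3*Feed + 3*Heat - 1  [with Feed=2, Heat=7]  = 14

14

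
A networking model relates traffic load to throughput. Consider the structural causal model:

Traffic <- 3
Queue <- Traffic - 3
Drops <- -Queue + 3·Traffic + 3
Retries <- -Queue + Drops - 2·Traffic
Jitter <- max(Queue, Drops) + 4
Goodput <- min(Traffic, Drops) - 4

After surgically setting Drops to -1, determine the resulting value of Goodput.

-5

The intervention breaks the incoming arrows to Drops: Drops <- -Queue + 3·Traffic + 3 no longer applies, and Drops = -1.
Goodput = min(Traffic, Drops) - 4  [with Traffic=3, Drops=-1]  = -5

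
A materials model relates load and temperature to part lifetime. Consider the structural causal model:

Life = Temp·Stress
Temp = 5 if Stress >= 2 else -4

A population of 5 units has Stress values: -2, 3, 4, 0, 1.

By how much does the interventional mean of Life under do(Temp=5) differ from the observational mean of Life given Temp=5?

do(Temp=5) breaks Temp's dependence on Stress. With Temp=5 fixed, Life across the units is -10, 15, 20, 0, 5, mean 6.
E[Life|Temp=5] averages over only the 2 units with Temp=5 (Stress = 3, 4): Life = 15, 20, mean 17.5.
Difference = 6 − 17.5 = -11.5.

-11.5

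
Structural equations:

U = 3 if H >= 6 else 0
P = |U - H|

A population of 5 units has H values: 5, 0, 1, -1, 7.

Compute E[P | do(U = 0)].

2.8

Every unit gets U=0 under the intervention. P values become 5, 0, 1, 1, 7; E[P|do(U=0)] = 2.8.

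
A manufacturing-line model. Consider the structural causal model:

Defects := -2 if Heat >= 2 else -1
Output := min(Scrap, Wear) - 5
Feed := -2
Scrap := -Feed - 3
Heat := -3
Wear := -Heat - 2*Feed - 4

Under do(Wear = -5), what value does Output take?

The intervention breaks the incoming arrows to Wear: Wear := -Heat - 2*Feed - 4 no longer applies, and Wear = -5.
Scrap = -Feed - 3  [with Feed=-2]  = -1
Output = min(Scrap, Wear) - 5  [with Scrap=-1, Wear=-5]  = -10

-10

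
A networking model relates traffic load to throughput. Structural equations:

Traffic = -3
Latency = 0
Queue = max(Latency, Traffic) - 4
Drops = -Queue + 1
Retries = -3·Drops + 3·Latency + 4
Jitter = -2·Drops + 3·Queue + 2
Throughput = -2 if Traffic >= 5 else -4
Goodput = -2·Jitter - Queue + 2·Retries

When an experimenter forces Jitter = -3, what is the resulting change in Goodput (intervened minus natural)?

-34

Intervening sets Jitter = -3 and removes its equation (Jitter = -2·Drops + 3·Queue + 2).
Queue = max(Latency, Traffic) - 4  [with Latency=0, Traffic=-3]  = -4
Drops = -Queue + 1  [with Queue=-4]  = 5
Retries = -3·Drops + 3·Latency + 4  [with Drops=5, Latency=0]  = -11
Goodput = -2·Jitter - Queue + 2·Retries  [with Jitter=-3, Queue=-4, Retries=-11]  = -12
Without intervention: Queue = max(Latency, Traffic) - 4  [with Latency=0, Traffic=-3]  = -4; Drops = -Queue + 1  [with Queue=-4]  = 5; Retries = -3·Drops + 3·Latency + 4  [with Drops=5, Latency=0]  = -11; Jitter = -2·Drops + 3·Queue + 2  [with Drops=5, Queue=-4]  = -20; Goodput = -2·Jitter - Queue + 2·Retries  [with Jitter=-20, Queue=-4, Retries=-11]  = 22.
Change = -12 − 22 = -34.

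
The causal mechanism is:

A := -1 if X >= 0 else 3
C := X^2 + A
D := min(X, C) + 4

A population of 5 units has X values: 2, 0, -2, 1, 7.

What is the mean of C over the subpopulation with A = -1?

12.5

E[C|A=-1] averages over only the 4 units with A=-1 (X = 2, 0, 1, 7): C = 3, -1, 0, 48, mean 12.5.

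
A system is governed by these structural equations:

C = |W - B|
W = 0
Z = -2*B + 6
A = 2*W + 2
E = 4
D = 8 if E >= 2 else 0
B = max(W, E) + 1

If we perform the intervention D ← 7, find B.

Intervening sets D = 7 and removes its equation (D = 8 if E >= 2 else 0).
B is not downstream of the intervention, so its value is determined by the original equations.
B = max(W, E) + 1  [with W=0, E=4]  = 5

5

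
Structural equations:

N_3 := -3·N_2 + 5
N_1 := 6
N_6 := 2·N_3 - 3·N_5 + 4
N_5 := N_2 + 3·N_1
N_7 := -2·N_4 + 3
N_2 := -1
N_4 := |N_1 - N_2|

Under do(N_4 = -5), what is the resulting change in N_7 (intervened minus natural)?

24

The intervention breaks the incoming arrows to N_4: N_4 := |N_1 - N_2| no longer applies, and N_4 = -5.
N_7 = -2·N_4 + 3  [with N_4=-5]  = 13
Without intervention: N_4 = |N_1 - N_2|  [with N_1=6, N_2=-1]  = 7; N_7 = -2·N_4 + 3  [with N_4=7]  = -11.
Change = 13 − (-11) = 24.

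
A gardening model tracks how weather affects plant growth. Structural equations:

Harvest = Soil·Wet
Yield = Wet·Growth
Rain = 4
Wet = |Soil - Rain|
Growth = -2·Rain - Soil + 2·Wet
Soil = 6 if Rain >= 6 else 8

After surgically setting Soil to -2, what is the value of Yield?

36

do(Soil=-2) replaces the equation Soil = 6 if Rain >= 6 else 8 with the constant Soil = -2.
Wet = |Soil - Rain|  [with Soil=-2, Rain=4]  = 6
Growth = -2·Rain - Soil + 2·Wet  [with Rain=4, Soil=-2, Wet=6]  = 6
Yield = Wet·Growth  [with Wet=6, Growth=6]  = 36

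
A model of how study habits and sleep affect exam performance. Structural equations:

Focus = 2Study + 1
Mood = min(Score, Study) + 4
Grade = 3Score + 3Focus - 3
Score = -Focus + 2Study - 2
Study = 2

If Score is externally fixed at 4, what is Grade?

do(Score=4) replaces the equation Score = -Focus + 2Study - 2 with the constant Score = 4.
Focus = 2Study + 1  [with Study=2]  = 5
Grade = 3Score + 3Focus - 3  [with Score=4, Focus=5]  = 24

24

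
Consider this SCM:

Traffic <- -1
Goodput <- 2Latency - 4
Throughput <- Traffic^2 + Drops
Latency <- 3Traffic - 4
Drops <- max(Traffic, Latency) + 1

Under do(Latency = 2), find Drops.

The intervention breaks the incoming arrows to Latency: Latency <- 3Traffic - 4 no longer applies, and Latency = 2.
Drops = max(Traffic, Latency) + 1  [with Traffic=-1, Latency=2]  = 3

3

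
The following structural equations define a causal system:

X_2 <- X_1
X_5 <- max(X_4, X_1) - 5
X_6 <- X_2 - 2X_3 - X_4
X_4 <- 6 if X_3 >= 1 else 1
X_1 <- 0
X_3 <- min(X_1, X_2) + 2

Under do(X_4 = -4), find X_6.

Under do(X_4=-4), the mechanism X_4 <- 6 if X_3 >= 1 else 1 is discarded; X_4 is fixed at -4.
X_2 = X_1  [with X_1=0]  = 0
X_3 = min(X_1, X_2) + 2  [with X_1=0, X_2=0]  = 2
X_6 = X_2 - 2X_3 - X_4  [with X_2=0, X_3=2, X_4=-4]  = 0

0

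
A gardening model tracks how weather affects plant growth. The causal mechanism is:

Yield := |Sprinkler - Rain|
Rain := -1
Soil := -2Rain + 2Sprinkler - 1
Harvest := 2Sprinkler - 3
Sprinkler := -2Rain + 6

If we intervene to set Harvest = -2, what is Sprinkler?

Under do(Harvest=-2), the mechanism Harvest := 2Sprinkler - 3 is discarded; Harvest is fixed at -2.
No directed path runs from Harvest to Sprinkler, so Sprinkler keeps its natural value.
Sprinkler = -2Rain + 6  [with Rain=-1]  = 8

8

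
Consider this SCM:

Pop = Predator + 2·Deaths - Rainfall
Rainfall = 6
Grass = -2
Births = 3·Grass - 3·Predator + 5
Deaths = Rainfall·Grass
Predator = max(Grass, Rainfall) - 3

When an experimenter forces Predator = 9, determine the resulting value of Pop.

-21

The intervention breaks the incoming arrows to Predator: Predator = max(Grass, Rainfall) - 3 no longer applies, and Predator = 9.
Deaths = Rainfall·Grass  [with Rainfall=6, Grass=-2]  = -12
Pop = Predator + 2·Deaths - Rainfall  [with Predator=9, Deaths=-12, Rainfall=6]  = -21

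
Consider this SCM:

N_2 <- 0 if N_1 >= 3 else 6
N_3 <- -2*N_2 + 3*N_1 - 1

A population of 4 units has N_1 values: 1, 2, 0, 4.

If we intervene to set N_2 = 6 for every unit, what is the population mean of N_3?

-7.75

The intervention sets N_2=6 in all 4 units regardless of N_1. Recomputing N_3 per unit gives -10, -7, -13, -1; average -7.75.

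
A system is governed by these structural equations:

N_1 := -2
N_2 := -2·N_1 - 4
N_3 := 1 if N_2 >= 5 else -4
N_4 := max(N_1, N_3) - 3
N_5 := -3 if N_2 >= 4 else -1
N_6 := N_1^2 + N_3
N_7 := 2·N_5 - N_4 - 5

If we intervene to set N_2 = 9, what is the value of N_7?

Under do(N_2=9), the mechanism N_2 := -2·N_1 - 4 is discarded; N_2 is fixed at 9.
N_3 = 1 if N_2 >= 5 else -4  [with N_2=9]  = 1
N_4 = max(N_1, N_3) - 3  [with N_1=-2, N_3=1]  = -2
N_5 = -3 if N_2 >= 4 else -1  [with N_2=9]  = -3
N_7 = 2·N_5 - N_4 - 5  [with N_5=-3, N_4=-2]  = -9

-9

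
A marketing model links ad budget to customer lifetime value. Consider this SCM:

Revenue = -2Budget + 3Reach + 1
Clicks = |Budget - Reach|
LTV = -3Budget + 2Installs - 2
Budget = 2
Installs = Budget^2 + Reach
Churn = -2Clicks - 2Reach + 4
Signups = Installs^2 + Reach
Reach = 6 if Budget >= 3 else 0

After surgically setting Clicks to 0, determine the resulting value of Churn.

The intervention breaks the incoming arrows to Clicks: Clicks = |Budget - Reach| no longer applies, and Clicks = 0.
Reach = 6 if Budget >= 3 else 0  [with Budget=2]  = 0
Churn = -2Clicks - 2Reach + 4  [with Clicks=0, Reach=0]  = 4

4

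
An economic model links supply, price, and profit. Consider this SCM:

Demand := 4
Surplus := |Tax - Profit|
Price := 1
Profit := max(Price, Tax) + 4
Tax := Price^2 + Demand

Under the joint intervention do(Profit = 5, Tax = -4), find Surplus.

9

The joint intervention fixes Profit = 5, Tax = -4, removing each variable's own equation.
Surplus = |Tax - Profit|  [with Tax=-4, Profit=5]  = 9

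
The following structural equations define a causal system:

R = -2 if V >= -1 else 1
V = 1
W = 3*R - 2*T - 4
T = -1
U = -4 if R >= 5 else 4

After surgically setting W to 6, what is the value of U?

The intervention breaks the incoming arrows to W: W = 3*R - 2*T - 4 no longer applies, and W = 6.
Since U is not a descendant of the intervened variable, it is unaffected.
R = -2 if V >= -1 else 1  [with V=1]  = -2
U = -4 if R >= 5 else 4  [with R=-2]  = 4

4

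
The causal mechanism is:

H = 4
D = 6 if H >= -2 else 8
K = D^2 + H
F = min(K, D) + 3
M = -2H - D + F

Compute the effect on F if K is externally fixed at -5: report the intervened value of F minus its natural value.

The intervention breaks the incoming arrows to K: K = D^2 + H no longer applies, and K = -5.
D = 6 if H >= -2 else 8  [with H=4]  = 6
F = min(K, D) + 3  [with K=-5, D=6]  = -2
Without intervention: D = 6 if H >= -2 else 8  [with H=4]  = 6; K = D^2 + H  [with D=6, H=4]  = 40; F = min(K, D) + 3  [with K=40, D=6]  = 9.
Change = -2 − 9 = -11.

-11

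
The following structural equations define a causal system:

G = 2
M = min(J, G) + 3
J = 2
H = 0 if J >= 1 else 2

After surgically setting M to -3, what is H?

0

The intervention breaks the incoming arrows to M: M = min(J, G) + 3 no longer applies, and M = -3.
H is not downstream of the intervention, so its value is determined by the original equations.
H = 0 if J >= 1 else 2  [with J=2]  = 0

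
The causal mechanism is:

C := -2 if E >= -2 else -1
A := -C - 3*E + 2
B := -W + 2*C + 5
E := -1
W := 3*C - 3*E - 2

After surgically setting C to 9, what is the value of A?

Under do(C=9), the mechanism C := -2 if E >= -2 else -1 is discarded; C is fixed at 9.
A = -C - 3*E + 2  [with C=9, E=-1]  = -4

-4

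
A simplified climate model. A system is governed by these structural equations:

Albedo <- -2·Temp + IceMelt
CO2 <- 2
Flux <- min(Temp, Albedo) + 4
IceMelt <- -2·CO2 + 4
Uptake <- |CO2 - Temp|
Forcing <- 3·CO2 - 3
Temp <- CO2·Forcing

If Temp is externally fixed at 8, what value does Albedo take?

do(Temp=8) replaces the equation Temp <- CO2·Forcing with the constant Temp = 8.
IceMelt = -2·CO2 + 4  [with CO2=2]  = 0
Albedo = -2·Temp + IceMelt  [with Temp=8, IceMelt=0]  = -16

-16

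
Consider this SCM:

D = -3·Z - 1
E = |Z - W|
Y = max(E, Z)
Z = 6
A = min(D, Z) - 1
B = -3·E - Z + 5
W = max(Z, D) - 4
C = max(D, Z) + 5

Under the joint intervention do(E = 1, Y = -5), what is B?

-4

The joint intervention fixes E = 1, Y = -5, removing each variable's own equation.
B = -3·E - Z + 5  [with E=1, Z=6]  = -4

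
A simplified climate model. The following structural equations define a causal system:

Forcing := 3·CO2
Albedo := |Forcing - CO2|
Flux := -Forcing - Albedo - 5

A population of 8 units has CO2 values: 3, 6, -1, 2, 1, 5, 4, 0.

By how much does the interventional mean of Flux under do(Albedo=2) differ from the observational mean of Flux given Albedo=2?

-7.5

Every unit gets Albedo=2 under the intervention. Flux values become -16, -25, -4, -13, -10, -22, -19, -7; E[Flux|do(Albedo=2)] = -14.5.
Observing Albedo=2 restricts to units where Albedo's equation naturally yields 2: CO2 ∈ {-1, 1}. In that subpopulation Flux = -4, -10, mean -7.
Difference = -14.5 − (-7) = -7.5.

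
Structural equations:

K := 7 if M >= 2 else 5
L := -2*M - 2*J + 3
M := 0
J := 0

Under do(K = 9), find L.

3

Under do(K=9), the mechanism K := 7 if M >= 2 else 5 is discarded; K is fixed at 9.
Since L is not a descendant of the intervened variable, it is unaffected.
L = -2*M - 2*J + 3  [with M=0, J=0]  = 3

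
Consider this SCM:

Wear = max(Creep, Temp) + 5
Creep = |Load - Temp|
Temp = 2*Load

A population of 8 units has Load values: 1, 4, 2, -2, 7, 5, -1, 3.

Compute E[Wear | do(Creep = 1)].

The intervention sets Creep=1 in all 8 units regardless of Load. Recomputing Wear per unit gives 7, 13, 9, 6, 19, 15, 6, 11; average 10.75.

10.75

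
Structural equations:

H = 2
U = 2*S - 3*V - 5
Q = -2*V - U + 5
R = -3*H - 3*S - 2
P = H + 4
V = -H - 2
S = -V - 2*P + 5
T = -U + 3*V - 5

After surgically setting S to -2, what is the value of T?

-20

The intervention breaks the incoming arrows to S: S = -V - 2*P + 5 no longer applies, and S = -2.
V = -H - 2  [with H=2]  = -4
U = 2*S - 3*V - 5  [with S=-2, V=-4]  = 3
T = -U + 3*V - 5  [with U=3, V=-4]  = -20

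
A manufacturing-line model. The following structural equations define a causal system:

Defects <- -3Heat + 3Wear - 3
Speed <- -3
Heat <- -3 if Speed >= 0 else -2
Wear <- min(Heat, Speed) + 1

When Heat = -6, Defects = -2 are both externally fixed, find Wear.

The joint intervention fixes Heat = -6, Defects = -2, removing each variable's own equation.
Wear = min(Heat, Speed) + 1  [with Heat=-6, Speed=-3]  = -5

-5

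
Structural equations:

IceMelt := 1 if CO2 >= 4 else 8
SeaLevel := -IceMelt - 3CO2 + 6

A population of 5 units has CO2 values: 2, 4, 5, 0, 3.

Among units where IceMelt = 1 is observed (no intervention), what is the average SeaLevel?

Observing IceMelt=1 restricts to units where IceMelt's equation naturally yields 1: CO2 ∈ {4, 5}. In that subpopulation SeaLevel = -7, -10, mean -8.5.

-8.5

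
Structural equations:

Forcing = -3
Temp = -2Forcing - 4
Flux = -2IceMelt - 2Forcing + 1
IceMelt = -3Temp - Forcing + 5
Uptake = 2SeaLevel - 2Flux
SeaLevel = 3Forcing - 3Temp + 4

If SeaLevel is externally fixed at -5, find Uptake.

-16

Under do(SeaLevel=-5), the mechanism SeaLevel = 3Forcing - 3Temp + 4 is discarded; SeaLevel is fixed at -5.
Temp = -2Forcing - 4  [with Forcing=-3]  = 2
IceMelt = -3Temp - Forcing + 5  [with Temp=2, Forcing=-3]  = 2
Flux = -2IceMelt - 2Forcing + 1  [with IceMelt=2, Forcing=-3]  = 3
Uptake = 2SeaLevel - 2Flux  [with SeaLevel=-5, Flux=3]  = -16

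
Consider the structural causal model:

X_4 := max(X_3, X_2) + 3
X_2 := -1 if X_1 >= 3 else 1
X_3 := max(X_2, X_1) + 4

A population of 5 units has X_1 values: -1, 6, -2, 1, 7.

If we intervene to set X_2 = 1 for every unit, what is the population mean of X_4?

Every unit gets X_2=1 under the intervention. X_4 values become 8, 13, 8, 8, 14; E[X_4|do(X_2=1)] = 10.2.

10.2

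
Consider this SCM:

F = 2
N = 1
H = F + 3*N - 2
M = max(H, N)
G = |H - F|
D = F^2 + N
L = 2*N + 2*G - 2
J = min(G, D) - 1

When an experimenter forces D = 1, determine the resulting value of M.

3

do(D=1) replaces the equation D = F^2 + N with the constant D = 1.
No directed path runs from D to M, so M keeps its natural value.
H = F + 3*N - 2  [with F=2, N=1]  = 3
M = max(H, N)  [with H=3, N=1]  = 3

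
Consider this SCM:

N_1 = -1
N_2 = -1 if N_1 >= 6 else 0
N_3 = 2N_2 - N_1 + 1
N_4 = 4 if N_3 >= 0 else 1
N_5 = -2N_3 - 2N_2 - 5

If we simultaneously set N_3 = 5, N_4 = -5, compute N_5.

-15

Setting N_3 = 5, N_4 = -5 by intervention discards those variables' equations.
N_2 = -1 if N_1 >= 6 else 0  [with N_1=-1]  = 0
N_5 = -2N_3 - 2N_2 - 5  [with N_3=5, N_2=0]  = -15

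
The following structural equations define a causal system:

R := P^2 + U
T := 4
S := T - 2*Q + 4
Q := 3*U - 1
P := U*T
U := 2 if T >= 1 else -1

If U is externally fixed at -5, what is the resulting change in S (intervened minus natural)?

42

Under do(U=-5), the mechanism U := 2 if T >= 1 else -1 is discarded; U is fixed at -5.
Q = 3*U - 1  [with U=-5]  = -16
S = T - 2*Q + 4  [with T=4, Q=-16]  = 40
Without intervention: U = 2 if T >= 1 else -1  [with T=4]  = 2; Q = 3*U - 1  [with U=2]  = 5; S = T - 2*Q + 4  [with T=4, Q=5]  = -2.
Change = 40 − (-2) = 42.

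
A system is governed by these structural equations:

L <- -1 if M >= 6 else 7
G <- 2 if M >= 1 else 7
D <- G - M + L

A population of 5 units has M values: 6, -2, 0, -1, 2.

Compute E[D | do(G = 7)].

11.4

do(G=7) breaks G's dependence on M. With G=7 fixed, D across the units is 0, 16, 14, 15, 12, mean 11.4.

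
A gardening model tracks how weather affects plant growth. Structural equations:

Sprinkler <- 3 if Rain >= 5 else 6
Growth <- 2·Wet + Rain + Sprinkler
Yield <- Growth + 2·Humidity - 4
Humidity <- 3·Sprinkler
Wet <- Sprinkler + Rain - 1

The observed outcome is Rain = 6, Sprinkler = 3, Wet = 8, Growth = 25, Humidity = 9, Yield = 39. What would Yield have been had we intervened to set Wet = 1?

25

The intervention breaks the incoming arrows to Wet: Wet <- Sprinkler + Rain - 1 no longer applies, and Wet = 1.
Sprinkler = 3 if Rain >= 5 else 6  [with Rain=6]  = 3
Growth = 2·Wet + Rain + Sprinkler  [with Wet=1, Rain=6, Sprinkler=3]  = 11
Humidity = 3·Sprinkler  [with Sprinkler=3]  = 9
Yield = Growth + 2·Humidity - 4  [with Growth=11, Humidity=9]  = 25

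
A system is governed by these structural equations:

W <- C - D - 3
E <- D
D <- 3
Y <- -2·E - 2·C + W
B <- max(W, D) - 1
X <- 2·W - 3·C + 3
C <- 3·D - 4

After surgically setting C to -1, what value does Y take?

The intervention breaks the incoming arrows to C: C <- 3·D - 4 no longer applies, and C = -1.
E = D  [with D=3]  = 3
W = C - D - 3  [with C=-1, D=3]  = -7
Y = -2·E - 2·C + W  [with E=3, C=-1, W=-7]  = -11

-11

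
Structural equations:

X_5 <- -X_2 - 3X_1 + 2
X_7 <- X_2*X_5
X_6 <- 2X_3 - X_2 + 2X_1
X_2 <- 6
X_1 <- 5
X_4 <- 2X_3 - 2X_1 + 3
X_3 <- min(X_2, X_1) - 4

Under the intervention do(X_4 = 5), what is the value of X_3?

1

Under do(X_4=5), the mechanism X_4 <- 2X_3 - 2X_1 + 3 is discarded; X_4 is fixed at 5.
Since X_3 is not a descendant of the intervened variable, it is unaffected.
X_3 = min(X_2, X_1) - 4  [with X_2=6, X_1=5]  = 1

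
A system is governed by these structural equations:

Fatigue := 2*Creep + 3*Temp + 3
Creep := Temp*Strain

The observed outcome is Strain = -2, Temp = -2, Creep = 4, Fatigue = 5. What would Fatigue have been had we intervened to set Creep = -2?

The intervention breaks the incoming arrows to Creep: Creep := Temp*Strain no longer applies, and Creep = -2.
Fatigue = 2*Creep + 3*Temp + 3  [with Creep=-2, Temp=-2]  = -7

-7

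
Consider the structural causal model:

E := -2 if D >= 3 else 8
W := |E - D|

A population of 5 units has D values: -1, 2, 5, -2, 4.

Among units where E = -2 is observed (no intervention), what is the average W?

6.5

E[W|E=-2] averages over only the 2 units with E=-2 (D = 5, 4): W = 7, 6, mean 6.5.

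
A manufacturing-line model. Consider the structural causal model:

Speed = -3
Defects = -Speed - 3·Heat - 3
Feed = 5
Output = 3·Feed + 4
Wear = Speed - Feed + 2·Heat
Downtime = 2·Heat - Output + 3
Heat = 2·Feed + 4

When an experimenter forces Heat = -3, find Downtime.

The intervention breaks the incoming arrows to Heat: Heat = 2·Feed + 4 no longer applies, and Heat = -3.
Output = 3·Feed + 4  [with Feed=5]  = 19
Downtime = 2·Heat - Output + 3  [with Heat=-3, Output=19]  = -22

-22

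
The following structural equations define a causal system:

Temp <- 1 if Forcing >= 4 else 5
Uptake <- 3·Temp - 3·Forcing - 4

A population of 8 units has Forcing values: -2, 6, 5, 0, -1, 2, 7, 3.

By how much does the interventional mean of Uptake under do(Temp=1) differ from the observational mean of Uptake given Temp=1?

do(Temp=1) breaks Temp's dependence on Forcing. With Temp=1 fixed, Uptake across the units is 5, -19, -16, -1, 2, -7, -22, -10, mean -8.5.
Observing Temp=1 restricts to units where Temp's equation naturally yields 1: Forcing ∈ {6, 5, 7}. In that subpopulation Uptake = -19, -16, -22, mean -19.
Difference = -8.5 − (-19) = 10.5.

10.5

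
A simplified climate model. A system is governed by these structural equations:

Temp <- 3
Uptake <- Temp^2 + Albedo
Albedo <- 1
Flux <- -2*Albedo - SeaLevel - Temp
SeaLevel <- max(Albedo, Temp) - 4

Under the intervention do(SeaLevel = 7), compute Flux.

The intervention breaks the incoming arrows to SeaLevel: SeaLevel <- max(Albedo, Temp) - 4 no longer applies, and SeaLevel = 7.
Flux = -2*Albedo - SeaLevel - Temp  [with Albedo=1, SeaLevel=7, Temp=3]  = -12

-12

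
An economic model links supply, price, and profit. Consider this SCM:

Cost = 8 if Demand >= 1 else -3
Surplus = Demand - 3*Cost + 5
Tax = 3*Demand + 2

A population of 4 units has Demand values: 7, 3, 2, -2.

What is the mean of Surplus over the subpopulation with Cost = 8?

Conditioning on Cost=8 selects the 3 unit(s) with Demand ∈ {7, 3, 2}. Their Surplus values: -12, -16, -17. Mean = -15.

-15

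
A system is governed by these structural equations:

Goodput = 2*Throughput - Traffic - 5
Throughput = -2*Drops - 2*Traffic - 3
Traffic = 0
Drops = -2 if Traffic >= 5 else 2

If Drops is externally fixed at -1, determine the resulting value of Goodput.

-7

Under do(Drops=-1), the mechanism Drops = -2 if Traffic >= 5 else 2 is discarded; Drops is fixed at -1.
Throughput = -2*Drops - 2*Traffic - 3  [with Drops=-1, Traffic=0]  = -1
Goodput = 2*Throughput - Traffic - 5  [with Throughput=-1, Traffic=0]  = -7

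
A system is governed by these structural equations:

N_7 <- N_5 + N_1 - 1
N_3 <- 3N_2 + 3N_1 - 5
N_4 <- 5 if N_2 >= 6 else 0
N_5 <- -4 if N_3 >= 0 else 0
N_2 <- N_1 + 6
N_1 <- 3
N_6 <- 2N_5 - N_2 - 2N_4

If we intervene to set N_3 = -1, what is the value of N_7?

The intervention breaks the incoming arrows to N_3: N_3 <- 3N_2 + 3N_1 - 5 no longer applies, and N_3 = -1.
N_5 = -4 if N_3 >= 0 else 0  [with N_3=-1]  = 0
N_7 = N_5 + N_1 - 1  [with N_5=0, N_1=3]  = 2

2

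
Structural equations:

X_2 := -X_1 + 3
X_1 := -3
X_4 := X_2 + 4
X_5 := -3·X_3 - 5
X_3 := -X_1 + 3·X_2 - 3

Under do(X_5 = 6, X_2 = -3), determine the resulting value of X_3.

-9

Setting X_5 = 6, X_2 = -3 by intervention discards those variables' equations.
X_3 = -X_1 + 3·X_2 - 3  [with X_1=-3, X_2=-3]  = -9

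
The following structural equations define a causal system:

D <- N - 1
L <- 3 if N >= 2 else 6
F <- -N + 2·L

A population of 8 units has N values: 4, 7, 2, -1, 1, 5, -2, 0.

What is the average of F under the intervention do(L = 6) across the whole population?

Under do(L=6), L's equation is replaced by L=6 for every unit. Per-unit F: 8, 5, 10, 13, 11, 7, 14, 12. Mean = 10.

10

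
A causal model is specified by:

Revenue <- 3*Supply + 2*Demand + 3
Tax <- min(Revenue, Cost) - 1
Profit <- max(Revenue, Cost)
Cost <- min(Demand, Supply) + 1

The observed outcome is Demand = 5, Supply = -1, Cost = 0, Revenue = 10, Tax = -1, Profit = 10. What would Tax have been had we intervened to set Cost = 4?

do(Cost=4) replaces the equation Cost <- min(Demand, Supply) + 1 with the constant Cost = 4.
Revenue = 3*Supply + 2*Demand + 3  [with Supply=-1, Demand=5]  = 10
Tax = min(Revenue, Cost) - 1  [with Revenue=10, Cost=4]  = 3

3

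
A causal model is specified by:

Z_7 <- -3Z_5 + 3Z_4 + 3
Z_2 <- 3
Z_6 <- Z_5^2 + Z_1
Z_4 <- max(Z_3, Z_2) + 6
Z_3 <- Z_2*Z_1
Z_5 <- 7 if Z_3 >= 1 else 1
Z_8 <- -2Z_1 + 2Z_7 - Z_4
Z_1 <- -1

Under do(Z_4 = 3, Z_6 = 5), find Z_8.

17

Under do(Z_4 = 3, Z_6 = 5), each intervened variable's structural equation is replaced by its fixed value.
Z_3 = Z_2*Z_1  [with Z_2=3, Z_1=-1]  = -3
Z_5 = 7 if Z_3 >= 1 else 1  [with Z_3=-3]  = 1
Z_7 = -3Z_5 + 3Z_4 + 3  [with Z_5=1, Z_4=3]  = 9
Z_8 = -2Z_1 + 2Z_7 - Z_4  [with Z_1=-1, Z_7=9, Z_4=3]  = 17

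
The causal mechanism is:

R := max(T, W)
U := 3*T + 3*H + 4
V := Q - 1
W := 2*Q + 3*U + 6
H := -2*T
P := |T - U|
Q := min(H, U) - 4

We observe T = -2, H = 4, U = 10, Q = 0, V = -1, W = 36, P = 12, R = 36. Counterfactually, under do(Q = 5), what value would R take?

46

do(Q=5) replaces the equation Q := min(H, U) - 4 with the constant Q = 5.
H = -2*T  [with T=-2]  = 4
U = 3*T + 3*H + 4  [with T=-2, H=4]  = 10
W = 2*Q + 3*U + 6  [with Q=5, U=10]  = 46
R = max(T, W)  [with T=-2, W=46]  = 46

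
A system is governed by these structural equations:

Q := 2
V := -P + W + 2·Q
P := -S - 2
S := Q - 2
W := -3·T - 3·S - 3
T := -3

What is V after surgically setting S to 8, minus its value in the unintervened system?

-16

The intervention breaks the incoming arrows to S: S := Q - 2 no longer applies, and S = 8.
P = -S - 2  [with S=8]  = -10
W = -3·T - 3·S - 3  [with T=-3, S=8]  = -18
V = -P + W + 2·Q  [with P=-10, W=-18, Q=2]  = -4
Without intervention: S = Q - 2  [with Q=2]  = 0; P = -S - 2  [with S=0]  = -2; W = -3·T - 3·S - 3  [with T=-3, S=0]  = 6; V = -P + W + 2·Q  [with P=-2, W=6, Q=2]  = 12.
Change = -4 − 12 = -16.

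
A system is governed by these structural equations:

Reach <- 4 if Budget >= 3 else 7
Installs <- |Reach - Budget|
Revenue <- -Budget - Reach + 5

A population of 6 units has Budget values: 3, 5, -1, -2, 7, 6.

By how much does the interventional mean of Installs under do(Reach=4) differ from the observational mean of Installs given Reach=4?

1.25

do(Reach=4) breaks Reach's dependence on Budget. With Reach=4 fixed, Installs across the units is 1, 1, 5, 6, 3, 2, mean 3.
Conditioning on Reach=4 selects the 4 unit(s) with Budget ∈ {3, 5, 7, 6}. Their Installs values: 1, 1, 3, 2. Mean = 1.75.
Difference = 3 − 1.75 = 1.25.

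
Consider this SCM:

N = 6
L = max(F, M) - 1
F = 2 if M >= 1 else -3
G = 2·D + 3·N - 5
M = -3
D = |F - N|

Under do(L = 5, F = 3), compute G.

19

Under do(L = 5, F = 3), each intervened variable's structural equation is replaced by its fixed value.
D = |F - N|  [with F=3, N=6]  = 3
G = 2·D + 3·N - 5  [with D=3, N=6]  = 19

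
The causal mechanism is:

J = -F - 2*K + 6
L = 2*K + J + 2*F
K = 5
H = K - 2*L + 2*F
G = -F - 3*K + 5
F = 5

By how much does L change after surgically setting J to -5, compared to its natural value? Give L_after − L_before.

do(J=-5) replaces the equation J = -F - 2*K + 6 with the constant J = -5.
L = 2*K + J + 2*F  [with K=5, J=-5, F=5]  = 15
Without intervention: J = -F - 2*K + 6  [with F=5, K=5]  = -9; L = 2*K + J + 2*F  [with K=5, J=-9, F=5]  = 11.
Change = 15 − 11 = 4.

4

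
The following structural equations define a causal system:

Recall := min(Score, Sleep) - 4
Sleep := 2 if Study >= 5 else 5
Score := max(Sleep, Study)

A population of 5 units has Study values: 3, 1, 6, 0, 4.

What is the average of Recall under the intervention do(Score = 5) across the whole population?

0.4

Under do(Score=5), Score's equation is replaced by Score=5 for every unit. Per-unit Recall: 1, 1, -2, 1, 1. Mean = 0.4.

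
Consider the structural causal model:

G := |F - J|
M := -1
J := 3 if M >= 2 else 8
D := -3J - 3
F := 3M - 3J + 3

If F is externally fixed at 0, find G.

do(F=0) replaces the equation F := 3M - 3J + 3 with the constant F = 0.
J = 3 if M >= 2 else 8  [with M=-1]  = 8
G = |F - J|  [with F=0, J=8]  = 8

8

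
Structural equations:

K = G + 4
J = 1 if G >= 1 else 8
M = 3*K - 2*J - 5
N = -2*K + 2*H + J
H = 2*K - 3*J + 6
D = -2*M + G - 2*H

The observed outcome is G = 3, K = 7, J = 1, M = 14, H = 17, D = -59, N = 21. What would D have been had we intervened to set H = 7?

-39

The intervention breaks the incoming arrows to H: H = 2*K - 3*J + 6 no longer applies, and H = 7.
K = G + 4  [with G=3]  = 7
J = 1 if G >= 1 else 8  [with G=3]  = 1
M = 3*K - 2*J - 5  [with K=7, J=1]  = 14
D = -2*M + G - 2*H  [with M=14, G=3, H=7]  = -39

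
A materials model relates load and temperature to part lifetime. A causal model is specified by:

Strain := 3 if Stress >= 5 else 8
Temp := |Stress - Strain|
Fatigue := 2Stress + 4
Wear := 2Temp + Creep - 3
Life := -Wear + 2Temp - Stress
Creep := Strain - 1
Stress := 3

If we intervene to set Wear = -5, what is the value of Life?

Under do(Wear=-5), the mechanism Wear := 2Temp + Creep - 3 is discarded; Wear is fixed at -5.
Strain = 3 if Stress >= 5 else 8  [with Stress=3]  = 8
Temp = |Stress - Strain|  [with Stress=3, Strain=8]  = 5
Life = -Wear + 2Temp - Stress  [with Wear=-5, Temp=5, Stress=3]  = 12

12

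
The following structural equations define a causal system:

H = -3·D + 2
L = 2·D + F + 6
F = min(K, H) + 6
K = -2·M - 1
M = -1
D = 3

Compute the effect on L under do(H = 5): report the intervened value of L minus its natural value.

Under do(H=5), the mechanism H = -3·D + 2 is discarded; H is fixed at 5.
K = -2·M - 1  [with M=-1]  = 1
F = min(K, H) + 6  [with K=1, H=5]  = 7
L = 2·D + F + 6  [with D=3, F=7]  = 19
Without intervention: K = -2·M - 1  [with M=-1]  = 1; H = -3·D + 2  [with D=3]  = -7; F = min(K, H) + 6  [with K=1, H=-7]  = -1; L = 2·D + F + 6  [with D=3, F=-1]  = 11.
Change = 19 − 11 = 8.

8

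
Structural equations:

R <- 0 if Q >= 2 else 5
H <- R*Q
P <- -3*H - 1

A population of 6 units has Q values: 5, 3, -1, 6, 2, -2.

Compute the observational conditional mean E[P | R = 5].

Observing R=5 restricts to units where R's equation naturally yields 5: Q ∈ {-1, -2}. In that subpopulation P = 14, 29, mean 21.5.

21.5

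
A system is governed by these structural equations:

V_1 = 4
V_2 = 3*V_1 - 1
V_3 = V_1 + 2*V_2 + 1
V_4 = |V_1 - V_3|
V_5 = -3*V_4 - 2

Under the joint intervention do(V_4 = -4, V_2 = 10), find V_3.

Setting V_4 = -4, V_2 = 10 by intervention discards those variables' equations.
V_3 = V_1 + 2*V_2 + 1  [with V_1=4, V_2=10]  = 25

25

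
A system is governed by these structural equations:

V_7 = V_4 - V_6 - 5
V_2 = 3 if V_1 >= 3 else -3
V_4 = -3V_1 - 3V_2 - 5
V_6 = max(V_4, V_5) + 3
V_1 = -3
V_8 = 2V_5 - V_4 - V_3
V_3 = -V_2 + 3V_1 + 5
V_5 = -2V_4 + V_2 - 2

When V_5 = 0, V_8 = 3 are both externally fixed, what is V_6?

16

The joint intervention fixes V_5 = 0, V_8 = 3, removing each variable's own equation.
V_2 = 3 if V_1 >= 3 else -3  [with V_1=-3]  = -3
V_4 = -3V_1 - 3V_2 - 5  [with V_1=-3, V_2=-3]  = 13
V_6 = max(V_4, V_5) + 3  [with V_4=13, V_5=0]  = 16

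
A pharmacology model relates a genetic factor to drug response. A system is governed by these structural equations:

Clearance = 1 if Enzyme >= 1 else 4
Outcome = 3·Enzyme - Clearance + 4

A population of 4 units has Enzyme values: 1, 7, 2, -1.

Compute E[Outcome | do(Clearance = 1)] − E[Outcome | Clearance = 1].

Under do(Clearance=1), Clearance's equation is replaced by Clearance=1 for every unit. Per-unit Outcome: 6, 24, 9, 0. Mean = 9.75.
Observing Clearance=1 restricts to units where Clearance's equation naturally yields 1: Enzyme ∈ {1, 7, 2}. In that subpopulation Outcome = 6, 24, 9, mean 13.
Difference = 9.75 − 13 = -3.25.

-3.25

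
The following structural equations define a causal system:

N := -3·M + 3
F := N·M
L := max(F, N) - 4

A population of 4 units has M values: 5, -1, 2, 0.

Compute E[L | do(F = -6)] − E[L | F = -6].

-1.5

The intervention sets F=-6 in all 4 units regardless of M. Recomputing L per unit gives -10, 2, -7, -1; average -4.
E[L|F=-6] averages over only the 2 units with F=-6 (M = -1, 2): L = 2, -7, mean -2.5.
Difference = -4 − (-2.5) = -1.5.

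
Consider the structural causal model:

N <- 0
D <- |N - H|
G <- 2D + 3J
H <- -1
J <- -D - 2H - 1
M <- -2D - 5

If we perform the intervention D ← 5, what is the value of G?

-2

The intervention breaks the incoming arrows to D: D <- |N - H| no longer applies, and D = 5.
J = -D - 2H - 1  [with D=5, H=-1]  = -4
G = 2D + 3J  [with D=5, J=-4]  = -2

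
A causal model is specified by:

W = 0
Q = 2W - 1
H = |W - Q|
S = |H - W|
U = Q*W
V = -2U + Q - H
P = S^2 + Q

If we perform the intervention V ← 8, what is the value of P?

0

Intervening sets V = 8 and removes its equation (V = -2U + Q - H).
No directed path runs from V to P, so P keeps its natural value.
Q = 2W - 1  [with W=0]  = -1
H = |W - Q|  [with W=0, Q=-1]  = 1
S = |H - W|  [with H=1, W=0]  = 1
P = S^2 + Q  [with S=1, Q=-1]  = 0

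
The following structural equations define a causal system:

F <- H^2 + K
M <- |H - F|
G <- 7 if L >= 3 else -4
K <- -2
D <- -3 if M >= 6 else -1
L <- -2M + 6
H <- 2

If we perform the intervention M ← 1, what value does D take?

-1

Intervening sets M = 1 and removes its equation (M <- |H - F|).
D = -3 if M >= 6 else -1  [with M=1]  = -1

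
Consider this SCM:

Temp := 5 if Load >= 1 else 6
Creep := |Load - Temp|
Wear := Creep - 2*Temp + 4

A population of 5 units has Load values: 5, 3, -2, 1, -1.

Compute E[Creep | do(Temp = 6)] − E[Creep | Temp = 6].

-2.7

Under do(Temp=6), Temp's equation is replaced by Temp=6 for every unit. Per-unit Creep: 1, 3, 8, 5, 7. Mean = 4.8.
Conditioning on Temp=6 selects the 2 unit(s) with Load ∈ {-2, -1}. Their Creep values: 8, 7. Mean = 7.5.
Difference = 4.8 − 7.5 = -2.7.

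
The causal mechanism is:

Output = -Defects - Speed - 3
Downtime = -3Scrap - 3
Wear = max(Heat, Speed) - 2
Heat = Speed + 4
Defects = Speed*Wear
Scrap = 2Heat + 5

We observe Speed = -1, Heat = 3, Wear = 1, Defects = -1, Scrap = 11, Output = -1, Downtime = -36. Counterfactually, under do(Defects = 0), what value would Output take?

-2

Under do(Defects=0), the mechanism Defects = Speed*Wear is discarded; Defects is fixed at 0.
Output = -Defects - Speed - 3  [with Defects=0, Speed=-1]  = -2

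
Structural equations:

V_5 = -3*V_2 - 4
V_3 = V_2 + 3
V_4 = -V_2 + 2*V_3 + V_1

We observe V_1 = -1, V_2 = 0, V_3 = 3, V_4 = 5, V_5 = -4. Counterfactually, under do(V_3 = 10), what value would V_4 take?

19

The intervention breaks the incoming arrows to V_3: V_3 = V_2 + 3 no longer applies, and V_3 = 10.
V_4 = -V_2 + 2*V_3 + V_1  [with V_2=0, V_3=10, V_1=-1]  = 19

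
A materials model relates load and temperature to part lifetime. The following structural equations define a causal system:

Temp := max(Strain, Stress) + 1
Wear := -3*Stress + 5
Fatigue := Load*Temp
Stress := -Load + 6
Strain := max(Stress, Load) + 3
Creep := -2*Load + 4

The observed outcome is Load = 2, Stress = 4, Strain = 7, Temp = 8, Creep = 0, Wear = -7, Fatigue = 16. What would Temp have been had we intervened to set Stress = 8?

12

Under do(Stress=8), the mechanism Stress := -Load + 6 is discarded; Stress is fixed at 8.
Strain = max(Stress, Load) + 3  [with Stress=8, Load=2]  = 11
Temp = max(Strain, Stress) + 1  [with Strain=11, Stress=8]  = 12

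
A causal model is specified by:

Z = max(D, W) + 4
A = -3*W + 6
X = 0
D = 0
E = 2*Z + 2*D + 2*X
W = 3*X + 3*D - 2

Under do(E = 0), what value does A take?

do(E=0) replaces the equation E = 2*Z + 2*D + 2*X with the constant E = 0.
Since A is not a descendant of the intervened variable, it is unaffected.
W = 3*X + 3*D - 2  [with X=0, D=0]  = -2
A = -3*W + 6  [with W=-2]  = 12

12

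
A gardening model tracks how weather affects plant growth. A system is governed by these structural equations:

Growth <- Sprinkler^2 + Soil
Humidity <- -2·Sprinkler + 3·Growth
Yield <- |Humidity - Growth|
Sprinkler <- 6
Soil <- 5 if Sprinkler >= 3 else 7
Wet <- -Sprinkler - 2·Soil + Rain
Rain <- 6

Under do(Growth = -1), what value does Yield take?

Under do(Growth=-1), the mechanism Growth <- Sprinkler^2 + Soil is discarded; Growth is fixed at -1.
Humidity = -2·Sprinkler + 3·Growth  [with Sprinkler=6, Growth=-1]  = -15
Yield = |Humidity - Growth|  [with Humidity=-15, Growth=-1]  = 14

14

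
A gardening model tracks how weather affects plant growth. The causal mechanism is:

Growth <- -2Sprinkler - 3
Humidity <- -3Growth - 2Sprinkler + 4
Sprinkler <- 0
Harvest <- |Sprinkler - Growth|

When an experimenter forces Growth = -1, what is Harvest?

1

Under do(Growth=-1), the mechanism Growth <- -2Sprinkler - 3 is discarded; Growth is fixed at -1.
Harvest = |Sprinkler - Growth|  [with Sprinkler=0, Growth=-1]  = 1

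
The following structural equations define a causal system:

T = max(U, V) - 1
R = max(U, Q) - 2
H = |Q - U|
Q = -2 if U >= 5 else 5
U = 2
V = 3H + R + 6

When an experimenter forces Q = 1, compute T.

Under do(Q=1), the mechanism Q = -2 if U >= 5 else 5 is discarded; Q is fixed at 1.
R = max(U, Q) - 2  [with U=2, Q=1]  = 0
H = |Q - U|  [with Q=1, U=2]  = 1
V = 3H + R + 6  [with H=1, R=0]  = 9
T = max(U, V) - 1  [with U=2, V=9]  = 8

8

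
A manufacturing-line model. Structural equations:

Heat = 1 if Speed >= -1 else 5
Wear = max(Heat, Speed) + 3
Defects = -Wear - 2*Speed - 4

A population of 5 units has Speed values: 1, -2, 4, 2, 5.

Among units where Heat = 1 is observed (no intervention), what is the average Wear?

6

E[Wear|Heat=1] averages over only the 4 units with Heat=1 (Speed = 1, 4, 2, 5): Wear = 4, 7, 5, 8, mean 6.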